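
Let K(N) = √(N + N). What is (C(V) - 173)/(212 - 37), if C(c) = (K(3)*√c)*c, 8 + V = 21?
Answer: -173/175 + 13*√78/175 ≈ -0.33250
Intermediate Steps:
V = 13 (V = -8 + 21 = 13)
K(N) = √2*√N (K(N) = √(2*N) = √2*√N)
C(c) = √6*c^(3/2) (C(c) = ((√2*√3)*√c)*c = (√6*√c)*c = √6*c^(3/2))
(C(V) - 173)/(212 - 37) = (√6*13^(3/2) - 173)/(212 - 37) = (√6*(13*√13) - 173)/175 = (13*√78 - 173)/175 = (-173 + 13*√78)/175 = -173/175 + 13*√78/175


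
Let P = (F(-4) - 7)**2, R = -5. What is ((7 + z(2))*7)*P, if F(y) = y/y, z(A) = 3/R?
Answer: 8064/5 ≈ 1612.8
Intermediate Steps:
z(A) = -3/5 (z(A) = 3/(-5) = 3*(-1/5) = -3/5)
F(y) = 1
P = 36 (P = (1 - 7)**2 = (-6)**2 = 36)
((7 + z(2))*7)*P = ((7 - 3/5)*7)*36 = ((32/5)*7)*36 = (224/5)*36 = 8064/5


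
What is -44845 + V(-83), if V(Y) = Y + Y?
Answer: -45011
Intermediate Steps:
V(Y) = 2*Y
-44845 + V(-83) = -44845 + 2*(-83) = -44845 - 166 = -45011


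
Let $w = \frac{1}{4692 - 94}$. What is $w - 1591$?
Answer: $- \frac{7315417}{4598} \approx -1591.0$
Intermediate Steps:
$w = \frac{1}{4598} \approx 0.00021749$
$w - 1591 = \frac{1}{4598} - 1591 = - \frac{7315417}{4598}$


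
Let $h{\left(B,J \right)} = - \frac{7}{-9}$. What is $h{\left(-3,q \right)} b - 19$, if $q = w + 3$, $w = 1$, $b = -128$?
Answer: $- \frac{1067}{9} \approx -118.56$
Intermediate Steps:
$q = 4$ ($q = 1 + 3 = 4$)
$h{\left(B,J \right)} = \frac{7}{9}$ ($h{\left(B,J \right)} = \left(-7\right) \left(- \frac{1}{9}\right) = \frac{7}{9}$)
$h{\left(-3,q \right)} b - 19 = \frac{7}{9} \left(-128\right) - 19 = - \frac{896}{9} - 19 = - \frac{1067}{9}$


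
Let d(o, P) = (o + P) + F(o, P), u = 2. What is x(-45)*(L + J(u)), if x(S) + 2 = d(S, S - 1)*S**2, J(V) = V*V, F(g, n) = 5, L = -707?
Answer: 122428856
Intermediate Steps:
J(V) = V**2
d(o, P) = 5 + P + o (d(o, P) = (o + P) + 5 = (P + o) + 5 = 5 + P + o)
x(S) = -2 + S**2*(4 + 2*S) (x(S) = -2 + (5 + (S - 1) + S)*S**2 = -2 + (5 + (-1 + S) + S)*S**2 = -2 + (4 + 2*S)*S**2 = -2 + S**2*(4 + 2*S))
x(-45)*(L + J(u)) = (-2 + 2*(-45)**2*(2 - 45))*(-707 + 2**2) = (-2 + 2*2025*(-43))*(-707 + 4) = (-2 - 174150)*(-703) = -174152*(-703) = 122428856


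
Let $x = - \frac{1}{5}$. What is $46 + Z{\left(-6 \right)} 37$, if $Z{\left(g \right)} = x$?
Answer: $\frac{193}{5} \approx 38.6$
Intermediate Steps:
$x = - \frac{1}{5}$ ($x = \left(-1\right) \frac{1}{5} = - \frac{1}{5} \approx -0.2$)
$Z{\left(g \right)} = - \frac{1}{5}$
$46 + Z{\left(-6 \right)} 37 = 46 - \frac{37}{5} = \frac{193}{5}$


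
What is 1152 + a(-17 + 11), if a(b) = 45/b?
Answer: 2289/2 ≈ 1144.5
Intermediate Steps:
1152 + a(-17 + 11) = 1152 + 45/(-17 + 11) = 1152 + 45/(-6) = 1152 + 45*(-⅙) = 1152 - 15/2 = 2289/2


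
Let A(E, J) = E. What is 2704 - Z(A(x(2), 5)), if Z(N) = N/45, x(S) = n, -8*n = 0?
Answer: 2704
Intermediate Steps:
n = 0 (n = -⅛*0 = 0)
x(S) = 0
Z(N) = N/45 (Z(N) = N*(1/45) = N/45)
2704 - Z(A(x(2), 5)) = 2704 - 0/45 = 2704 - 1*0 = 2704 + 0 = 2704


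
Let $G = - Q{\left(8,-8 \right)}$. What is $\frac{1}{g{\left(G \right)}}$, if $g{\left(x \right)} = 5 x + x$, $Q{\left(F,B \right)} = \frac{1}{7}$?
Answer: $- \frac{7}{6} \approx -1.1667$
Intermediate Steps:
$Q{\left(F,B \right)} = \frac{1}{7}$
$G = - \frac{1}{7}$ ($G = \left(-1\right) \frac{1}{7} = - \frac{1}{7} \approx -0.14286$)
$g{\left(x \right)} = 6 x$
$\frac{1}{g{\left(G \right)}} = \frac{1}{6 \left(- \frac{1}{7}\right)} = \frac{1}{- \frac{6}{7}} = - \frac{7}{6}$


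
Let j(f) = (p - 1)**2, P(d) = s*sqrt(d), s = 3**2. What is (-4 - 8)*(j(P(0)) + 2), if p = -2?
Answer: -132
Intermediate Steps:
s = 9
P(d) = 9*sqrt(d)
j(f) = 9 (j(f) = (-2 - 1)**2 = (-3)**2 = 9)
(-4 - 8)*(j(P(0)) + 2) = (-4 - 8)*(9 + 2) = -12*11 = -132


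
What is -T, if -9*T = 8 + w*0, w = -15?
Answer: 8/9 ≈ 0.88889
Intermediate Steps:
T = -8/9 (T = -(8 - 15*0)/9 = -(8 + 0)/9 = -⅑*8 = -8/9 ≈ -0.88889)
-T = -1*(-8/9) = 8/9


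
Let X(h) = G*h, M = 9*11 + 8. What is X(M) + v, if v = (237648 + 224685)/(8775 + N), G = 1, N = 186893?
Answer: 21398809/195668 ≈ 109.36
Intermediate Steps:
M = 107 (M = 99 + 8 = 107)
v = 462333/195668 (v = (237648 + 224685)/(8775 + 186893) = 462333/195668 ≈ 2.3628)
X(h) = h (X(h) = 1*h = h)
X(M) + v = 107 + 462333/195668 = 21398809/195668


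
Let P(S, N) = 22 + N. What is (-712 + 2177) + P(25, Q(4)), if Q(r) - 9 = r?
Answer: 1500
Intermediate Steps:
Q(r) = 9 + r
(-712 + 2177) + P(25, Q(4)) = (-712 + 2177) + (22 + (9 + 4)) = 1465 + (22 + 13) = 1465 + 35 = 1500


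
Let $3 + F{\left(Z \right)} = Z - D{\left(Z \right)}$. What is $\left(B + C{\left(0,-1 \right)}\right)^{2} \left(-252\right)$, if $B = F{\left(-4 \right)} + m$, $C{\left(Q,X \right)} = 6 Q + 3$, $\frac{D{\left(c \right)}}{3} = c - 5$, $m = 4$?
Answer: $-183708$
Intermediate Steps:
$D{\left(c \right)} = -15 + 3 c$ ($D{\left(c \right)} = 3 \left(c - 5\right) = 3 \left(-5 + c\right) = -15 + 3 c$)
$F{\left(Z \right)} = 12 - 2 Z$ ($F{\left(Z \right)} = -3 - \left(-15 + 2 Z\right) = 12 - 2 Z$)
$C{\left(Q,X \right)} = 3 + 6 Q$
$B = 24$ ($B = \left(12 - -8\right) + 4 = \left(12 + 8\right) + 4 = 20 + 4 = 24$)
$\left(B + C{\left(0,-1 \right)}\right)^{2} \left(-252\right) = \left(24 + \left(3 + 6 \cdot 0\right)\right)^{2} \left(-252\right) = \left(24 + \left(3 + 0\right)\right)^{2} \left(-252\right) = \left(24 + 3\right)^{2} \left(-252\right) = 27^{2} \left(-252\right) = 729 \left(-252\right) = -183708$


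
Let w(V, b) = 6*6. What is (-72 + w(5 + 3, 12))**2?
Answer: 1296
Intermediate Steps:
w(V, b) = 36
(-72 + w(5 + 3, 12))**2 = (-72 + 36)**2 = (-36)**2 = 1296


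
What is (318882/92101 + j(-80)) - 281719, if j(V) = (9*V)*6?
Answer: -26344159057/92101 ≈ -2.8604e+5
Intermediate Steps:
j(V) = 54*V
(318882/92101 + j(-80)) - 281719 = (318882/92101 + 54*(-80)) - 281719 = (318882*(1/92101) - 4320) - 281719 = (318882/92101 - 4320) - 281719 = -397557438/92101 - 281719 = -26344159057/92101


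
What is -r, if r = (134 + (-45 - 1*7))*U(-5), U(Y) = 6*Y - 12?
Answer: 3444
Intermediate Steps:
U(Y) = -12 + 6*Y
r = -3444 (r = (134 + (-45 - 1*7))*(-12 + 6*(-5)) = (134 + (-45 - 7))*(-12 - 30) = (134 - 52)*(-42) = 82*(-42) = -3444)
-r = -1*(-3444) = 3444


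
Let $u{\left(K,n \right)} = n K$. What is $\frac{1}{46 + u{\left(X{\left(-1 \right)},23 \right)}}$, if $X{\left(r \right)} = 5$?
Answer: $\frac{1}{161} \approx 0.0062112$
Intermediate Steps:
$u{\left(K,n \right)} = K n$
$\frac{1}{46 + u{\left(X{\left(-1 \right)},23 \right)}} = \frac{1}{46 + 5 \cdot 23} = \frac{1}{46 + 115} = \frac{1}{161}$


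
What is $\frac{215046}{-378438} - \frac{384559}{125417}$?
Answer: $- \frac{28750360504}{7910426441} \approx -3.6345$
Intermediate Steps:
$\frac{215046}{-378438} - \frac{384559}{125417} = 215046 \left(- \frac{1}{378438}\right) - \frac{384559}{125417} = - \frac{35841}{63073} - \frac{384559}{125417} = - \frac{28750360504}{7910426441}$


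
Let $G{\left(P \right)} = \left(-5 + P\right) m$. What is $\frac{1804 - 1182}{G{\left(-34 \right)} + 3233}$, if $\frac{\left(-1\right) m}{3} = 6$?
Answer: $\frac{622}{3935} \approx 0.15807$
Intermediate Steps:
$m = -18$ ($m = \left(-3\right) 6 = -18$)
$G{\left(P \right)} = 90 - 18 P$ ($G{\left(P \right)} = \left(-5 + P\right) \left(-18\right) = 90 - 18 P$)
$\frac{1804 - 1182}{G{\left(-34 \right)} + 3233} = \frac{1804 - 1182}{\left(90 - -612\right) + 3233} = \frac{622}{\left(90 + 612\right) + 3233} = \frac{622}{702 + 3233} = \frac{622}{3935}$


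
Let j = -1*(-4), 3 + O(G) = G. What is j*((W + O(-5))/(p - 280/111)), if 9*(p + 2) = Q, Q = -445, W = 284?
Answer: -367632/17971 ≈ -20.457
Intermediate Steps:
O(G) = -3 + G
p = -463/9 (p = -2 + (1/9)*(-445) = -2 - 445/9 = -463/9 ≈ -51.444)
j = 4
j*((W + O(-5))/(p - 280/111)) = 4*((284 + (-3 - 5))/(-463/9 - 280/111)) = 4*((284 - 8)/(-463/9 - 280*1/111)) = 4*(276/(-463/9 - 280/111)) = 4*(276/(-17971/333)) = 4*(276*(-333/17971)) = 4*(-91908/17971) = -367632/17971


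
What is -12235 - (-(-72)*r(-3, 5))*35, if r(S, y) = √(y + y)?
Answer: -12235 - 2520*√10 ≈ -20204.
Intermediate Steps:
r(S, y) = √2*√y (r(S, y) = √(2*y) = √2*√y)
-12235 - (-(-72)*r(-3, 5))*35 = -12235 - (-(-72)*√2*√5)*35 = -12235 - (-(-72)*√10)*35 = -12235 - 72*√10*35 = -12235 - 2520*√10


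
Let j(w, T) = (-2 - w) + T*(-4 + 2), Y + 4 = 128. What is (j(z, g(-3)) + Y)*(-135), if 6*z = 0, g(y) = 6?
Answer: -14850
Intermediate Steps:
Y = 124 (Y = -4 + 128 = 124)
z = 0 (z = (⅙)*0 = 0)
j(w, T) = -2 - w - 2*T (j(w, T) = (-2 - w) + T*(-2) = (-2 - w) - 2*T = -2 - w - 2*T)
(j(z, g(-3)) + Y)*(-135) = ((-2 - 1*0 - 2*6) + 124)*(-135) = ((-2 + 0 - 12) + 124)*(-135) = (-14 + 124)*(-135) = 110*(-135) = -14850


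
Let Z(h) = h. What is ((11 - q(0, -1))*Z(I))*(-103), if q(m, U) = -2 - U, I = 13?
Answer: -16068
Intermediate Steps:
((11 - q(0, -1))*Z(I))*(-103) = ((11 - (-2 - 1*(-1)))*13)*(-103) = ((11 - (-2 + 1))*13)*(-103) = ((11 - 1*(-1))*13)*(-103) = ((11 + 1)*13)*(-103) = (12*13)*(-103) = 156*(-103) = -16068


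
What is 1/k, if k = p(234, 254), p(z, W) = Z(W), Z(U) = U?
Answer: 1/254 ≈ 0.0039370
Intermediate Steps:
p(z, W) = W
k = 254
1/k = 1/254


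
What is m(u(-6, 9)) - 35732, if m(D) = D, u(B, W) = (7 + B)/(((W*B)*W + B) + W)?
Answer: -17258557/483 ≈ -35732.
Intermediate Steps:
u(B, W) = (7 + B)/(B + W + B*W**2) (u(B, W) = (7 + B)/(((B*W)*W + B) + W) = (7 + B)/((B*W**2 + B) + W) = (7 + B)/((B + B*W**2) + W) = (7 + B)/(B + W + B*W**2))
m(u(-6, 9)) - 35732 = (7 - 6)/(-6 + 9 - 6*9**2) - 35732 = 1/(-6 + 9 - 6*81) - 35732 = 1/(-6 + 9 - 486) - 35732 = 1/(-483) - 35732 = -1/483*1 - 35732 = -1/483 - 35732 = -17258557/483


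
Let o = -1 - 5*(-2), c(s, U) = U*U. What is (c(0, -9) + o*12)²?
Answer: 35721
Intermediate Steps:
c(s, U) = U²
o = 9 (o = -1 + 10 = 9)
(c(0, -9) + o*12)² = ((-9)² + 9*12)² = (81 + 108)² = 189² = 35721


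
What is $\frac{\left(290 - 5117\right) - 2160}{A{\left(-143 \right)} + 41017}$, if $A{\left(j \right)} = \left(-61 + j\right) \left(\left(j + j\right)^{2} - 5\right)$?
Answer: $\frac{6987}{16644347} \approx 0.00041978$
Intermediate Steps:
$A{\left(j \right)} = \left(-61 + j\right) \left(-5 + 4 j^{2}\right)$ ($A{\left(j \right)} = \left(-61 + j\right) \left(\left(2 j\right)^{2} - 5\right) = \left(-61 + j\right) \left(4 j^{2} - 5\right) = \left(-61 + j\right) \left(-5 + 4 j^{2}\right)$)
$\frac{\left(290 - 5117\right) - 2160}{A{\left(-143 \right)} + 41017} = \frac{\left(290 - 5117\right) - 2160}{\left(305 - 244 \left(-143\right)^{2} - -715 + 4 \left(-143\right)^{3}\right) + 41017} = \frac{\left(290 - 5117\right) - 2160}{\left(305 - 4989556 + 715 + 4 \left(-2924207\right)\right) + 41017} = \frac{-4827 - 2160}{\left(305 - 4989556 + 715 - 11696828\right) + 41017} = - \frac{6987}{-16685364 + 41017} = - \frac{6987}{-16644347} = \left(-6987\right) \left(- \frac{1}{16644347}\right) = \frac{6987}{16644347}$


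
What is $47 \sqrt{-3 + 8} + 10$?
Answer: $10 + 47 \sqrt{5} \approx 115.1$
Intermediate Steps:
$47 \sqrt{-3 + 8} + 10 = 47 \sqrt{5} + 10 = 10 + 47 \sqrt{5}$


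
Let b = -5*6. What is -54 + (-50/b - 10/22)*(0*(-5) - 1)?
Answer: -1822/33 ≈ -55.212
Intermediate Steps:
b = -30
-54 + (-50/b - 10/22)*(0*(-5) - 1) = -54 + (-50/(-30) - 10/22)*(0*(-5) - 1) = -54 + (-50*(-1/30) - 10*1/22)*(0 - 1) = -54 + (5/3 - 5/11)*(-1) = -54 + (40/33)*(-1) = -54 - 40/33 = -1822/33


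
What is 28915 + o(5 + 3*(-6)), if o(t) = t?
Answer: 28902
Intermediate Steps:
28915 + o(5 + 3*(-6)) = 28915 + (5 + 3*(-6)) = 28915 + (5 - 18) = 28915 - 13 = 28902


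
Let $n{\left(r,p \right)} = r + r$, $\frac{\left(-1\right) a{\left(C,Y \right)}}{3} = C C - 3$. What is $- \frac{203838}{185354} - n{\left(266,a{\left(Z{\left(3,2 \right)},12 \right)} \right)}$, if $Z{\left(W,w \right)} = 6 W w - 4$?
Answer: $- \frac{49406083}{92677} \approx -533.1$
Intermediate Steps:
$Z{\left(W,w \right)} = -4 + 6 W w$ ($Z{\left(W,w \right)} = 6 W w - 4 = -4 + 6 W w$)
$a{\left(C,Y \right)} = 9 - 3 C^{2}$ ($a{\left(C,Y \right)} = - 3 \left(C C - 3\right) = - 3 \left(C^{2} - 3\right) = - 3 \left(-3 + C^{2}\right) = 9 - 3 C^{2}$)
$n{\left(r,p \right)} = 2 r$
$- \frac{203838}{185354} - n{\left(266,a{\left(Z{\left(3,2 \right)},12 \right)} \right)} = - \frac{203838}{185354} - 2 \cdot 266 = \left(-203838\right) \frac{1}{185354} - 532 = - \frac{101919}{92677} - 532 = - \frac{49406083}{92677}$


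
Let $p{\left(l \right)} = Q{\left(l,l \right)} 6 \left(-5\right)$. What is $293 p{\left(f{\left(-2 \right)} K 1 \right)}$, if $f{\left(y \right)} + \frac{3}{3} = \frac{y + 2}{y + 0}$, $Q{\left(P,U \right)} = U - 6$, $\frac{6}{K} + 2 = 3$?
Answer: $105480$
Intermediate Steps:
$K = 6$ ($K = \frac{6}{-2 + 3} = \frac{6}{1} = 6 \cdot 1 = 6$)
$Q{\left(P,U \right)} = -6 + U$ ($Q{\left(P,U \right)} = U - 6 = -6 + U$)
$f{\left(y \right)} = -1 + \frac{2 + y}{y}$ ($f{\left(y \right)} = -1 + \frac{y + 2}{y + 0} = -1 + \frac{2 + y}{y}$)
$p{\left(l \right)} = 180 - 30 l$ ($p{\left(l \right)} = \left(-6 + l\right) 6 \left(-5\right) = \left(-36 + 6 l\right) \left(-5\right) = 180 - 30 l$)
$293 p{\left(f{\left(-2 \right)} K 1 \right)} = 293 \left(180 - 30 \frac{2}{-2} \cdot 6 \cdot 1\right) = 293 \left(180 - 30 \cdot 2 \left(- \frac{1}{2}\right) 6 \cdot 1\right) = 293 \left(180 - 30 \left(-1\right) 6 \cdot 1\right) = 293 \left(180 - 30 \left(\left(-6\right) 1\right)\right) = 293 \left(180 - -180\right) = 293 \left(180 + 180\right) = 293 \cdot 360 = 105480$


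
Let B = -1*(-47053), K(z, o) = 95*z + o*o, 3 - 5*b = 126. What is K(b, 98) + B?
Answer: 54320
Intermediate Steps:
b = -123/5 (b = ⅗ - ⅕*126 = ⅗ - 126/5 = -123/5 ≈ -24.600)
K(z, o) = o² + 95*z (K(z, o) = 95*z + o² = o² + 95*z)
B = 47053
K(b, 98) + B = (98² + 95*(-123/5)) + 47053 = (9604 - 2337) + 47053 = 7267 + 47053 = 54320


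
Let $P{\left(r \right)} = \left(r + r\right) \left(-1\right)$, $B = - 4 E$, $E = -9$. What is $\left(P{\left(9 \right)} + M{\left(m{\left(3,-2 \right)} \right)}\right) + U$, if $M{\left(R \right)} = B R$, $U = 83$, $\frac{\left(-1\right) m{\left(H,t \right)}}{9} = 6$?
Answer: $-1879$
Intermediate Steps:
$m{\left(H,t \right)} = -54$ ($m{\left(H,t \right)} = \left(-9\right) 6 = -54$)
$B = 36$ ($B = \left(-4\right) \left(-9\right) = 36$)
$M{\left(R \right)} = 36 R$
$P{\left(r \right)} = - 2 r$ ($P{\left(r \right)} = 2 r \left(-1\right) = - 2 r$)
$\left(P{\left(9 \right)} + M{\left(m{\left(3,-2 \right)} \right)}\right) + U = \left(\left(-2\right) 9 + 36 \left(-54\right)\right) + 83 = \left(-18 - 1944\right) + 83 = -1962 + 83 = -1879$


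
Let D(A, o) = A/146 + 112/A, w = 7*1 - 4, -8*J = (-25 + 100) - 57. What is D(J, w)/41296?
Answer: -261713/217051776 ≈ -0.0012058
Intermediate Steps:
J = -9/4 (J = -((-25 + 100) - 57)/8 = -(75 - 57)/8 = -⅛*18 = -9/4 ≈ -2.2500)
w = 3 (w = 7 - 4 = 3)
D(A, o) = 112/A + A/146 (D(A, o) = A*(1/146) + 112/A = A/146 + 112/A = 112/A + A/146)
D(J, w)/41296 = (112/(-9/4) + (1/146)*(-9/4))/41296 = (112*(-4/9) - 9/584)*(1/41296) = (-448/9 - 9/584)*(1/41296) = -261713/5256*1/41296 = -261713/217051776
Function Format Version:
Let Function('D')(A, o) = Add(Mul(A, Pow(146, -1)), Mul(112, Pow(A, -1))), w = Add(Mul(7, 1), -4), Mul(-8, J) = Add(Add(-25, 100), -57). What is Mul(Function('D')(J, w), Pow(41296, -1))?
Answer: Rational(-261713, 217051776) ≈ -0.0012058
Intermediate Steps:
J = Rational(-9, 4) (J = Mul(Rational(-1, 8), Add(Add(-25, 100), -57)) = Mul(Rational(-1, 8), Add(75, -57)) = Mul(Rational(-1, 8), 18) = Rational(-9, 4) ≈ -2.2500)
w = 3 (w = Add(7, -4) = 3)
Function('D')(A, o) = Add(Mul(112, Pow(A, -1)), Mul(Rational(1, 146), A)) (Function('D')(A, o) = Add(Mul(A, Rational(1, 146)), Mul(112, Pow(A, -1))) = Add(Mul(Rational(1, 146), A), Mul(112, Pow(A, -1))) = Add(Mul(112, Pow(A, -1)), Mul(Rational(1, 146), A)))
Mul(Function('D')(J, w), Pow(41296, -1)) = Mul(Add(Mul(112, Pow(Rational(-9, 4), -1)), Mul(Rational(1, 146), Rational(-9, 4))), Pow(41296, -1)) = Mul(Add(Mul(112, Rational(-4, 9)), Rational(-9, 584)), Rational(1, 41296)) = Mul(Add(Rational(-448, 9), Rational(-9, 584)), Rational(1, 41296)) = Mul(Rational(-261713, 5256), Rational(1, 41296)) = Rational(-261713, 217051776)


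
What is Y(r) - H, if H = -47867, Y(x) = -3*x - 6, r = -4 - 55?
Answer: 48038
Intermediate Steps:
r = -59
Y(x) = -6 - 3*x
Y(r) - H = (-6 - 3*(-59)) - 1*(-47867) = (-6 + 177) + 47867 = 171 + 47867 = 48038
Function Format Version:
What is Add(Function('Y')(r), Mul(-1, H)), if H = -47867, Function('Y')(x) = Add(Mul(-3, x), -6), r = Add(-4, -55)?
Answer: 48038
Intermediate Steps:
r = -59
Function('Y')(x) = Add(-6, Mul(-3, x))
Add(Function('Y')(r), Mul(-1, H)) = Add(Add(-6, Mul(-3, -59)), Mul(-1, -47867)) = Add(Add(-6, 177), 47867) = Add(171, 47867) = 48038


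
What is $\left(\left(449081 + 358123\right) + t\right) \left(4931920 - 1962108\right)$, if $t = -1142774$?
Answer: $-996579812840$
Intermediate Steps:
$\left(\left(449081 + 358123\right) + t\right) \left(4931920 - 1962108\right) = \left(\left(449081 + 358123\right) - 1142774\right) \left(4931920 - 1962108\right) = \left(807204 - 1142774\right) 2969812 = \left(-335570\right) 2969812 = -996579812840$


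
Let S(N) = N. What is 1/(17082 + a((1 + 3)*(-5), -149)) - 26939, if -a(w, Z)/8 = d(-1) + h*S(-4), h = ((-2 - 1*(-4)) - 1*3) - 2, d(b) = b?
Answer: -457801365/16994 ≈ -26939.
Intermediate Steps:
h = -3 (h = ((-2 + 4) - 3) - 2 = (2 - 3) - 2 = -1 - 2 = -3)
a(w, Z) = -88 (a(w, Z) = -8*(-1 - 3*(-4)) = -8*(-1 + 12) = -8*11 = -88)
1/(17082 + a((1 + 3)*(-5), -149)) - 26939 = 1/(17082 - 88) - 26939 = 1/16994 - 26939 = -457801365/16994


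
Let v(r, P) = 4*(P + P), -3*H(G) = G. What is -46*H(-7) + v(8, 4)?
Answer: -226/3 ≈ -75.333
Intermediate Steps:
H(G) = -G/3
v(r, P) = 8*P (v(r, P) = 4*(2*P) = 8*P)
-46*H(-7) + v(8, 4) = -(-46)*(-7)/3 + 8*4 = -46*7/3 + 32 = -322/3 + 32 = -226/3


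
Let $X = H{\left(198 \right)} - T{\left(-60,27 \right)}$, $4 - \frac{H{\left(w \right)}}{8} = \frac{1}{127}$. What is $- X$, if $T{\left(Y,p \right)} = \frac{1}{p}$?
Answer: $- \frac{109385}{3429} \approx -31.9$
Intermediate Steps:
$H{\left(w \right)} = \frac{4056}{127}$ ($H{\left(w \right)} = 32 - \frac{8}{127} = \frac{4056}{127}$)
$X = \frac{109385}{3429}$ ($X = \frac{4056}{127} - \frac{1}{27} = \frac{109385}{3429} \approx 31.9$)
$- X = \left(-1\right) \frac{109385}{3429} = - \frac{109385}{3429}$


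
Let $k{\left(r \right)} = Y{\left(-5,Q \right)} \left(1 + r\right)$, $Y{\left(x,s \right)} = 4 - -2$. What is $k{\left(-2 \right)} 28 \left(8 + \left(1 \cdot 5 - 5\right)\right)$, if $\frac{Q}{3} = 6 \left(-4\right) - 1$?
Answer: $-1344$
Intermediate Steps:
$Q = -75$ ($Q = 3 \left(6 \left(-4\right) - 1\right) = 3 \left(-24 - 1\right) = 3 \left(-25\right) = -75$)
$Y{\left(x,s \right)} = 6$ ($Y{\left(x,s \right)} = 4 + 2 = 6$)
$k{\left(r \right)} = 6 + 6 r$ ($k{\left(r \right)} = 6 \left(1 + r\right) = 6 + 6 r$)
$k{\left(-2 \right)} 28 \left(8 + \left(1 \cdot 5 - 5\right)\right) = \left(6 + 6 \left(-2\right)\right) 28 \left(8 + \left(1 \cdot 5 - 5\right)\right) = \left(6 - 12\right) 28 \left(8 + \left(5 - 5\right)\right) = \left(-6\right) 28 \left(8 + 0\right) = \left(-168\right) 8 = -1344$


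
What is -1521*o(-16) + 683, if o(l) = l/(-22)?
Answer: -4655/11 ≈ -423.18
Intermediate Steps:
o(l) = -l/22 (o(l) = l*(-1/22) = -l/22)
-1521*o(-16) + 683 = -(-1521)*(-16)/22 + 683 = -1521*8/11 + 683 = -12168/11 + 683 = -4655/11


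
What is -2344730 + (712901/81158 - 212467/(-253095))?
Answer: -6880308620527417/2934383430 ≈ -2.3447e+6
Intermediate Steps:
-2344730 + (712901/81158 - 212467/(-253095)) = -2344730 + (712901*(1/81158) - 212467*(-1/253095)) = -2344730 + (101843/11594 + 212467/253095) = -2344730 + 28239296483/2934383430 = -6880308620527417/2934383430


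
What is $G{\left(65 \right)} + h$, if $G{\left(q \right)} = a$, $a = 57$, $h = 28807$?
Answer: $28864$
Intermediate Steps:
$G{\left(q \right)} = 57$
$G{\left(65 \right)} + h = 57 + 28807 = 28864$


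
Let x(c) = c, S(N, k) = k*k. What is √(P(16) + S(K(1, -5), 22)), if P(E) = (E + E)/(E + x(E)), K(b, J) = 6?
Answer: √485 ≈ 22.023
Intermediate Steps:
S(N, k) = k²
P(E) = 1 (P(E) = (E + E)/(E + E) = (2*E)/((2*E)) = (2*E)*(1/(2*E)) = 1)
√(P(16) + S(K(1, -5), 22)) = √(1 + 22²) = √(1 + 484) = √485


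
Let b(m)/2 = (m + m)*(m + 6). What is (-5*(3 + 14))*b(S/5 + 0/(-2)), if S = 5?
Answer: -2380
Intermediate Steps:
b(m) = 4*m*(6 + m) (b(m) = 2*((m + m)*(m + 6)) = 2*((2*m)*(6 + m)) = 2*(2*m*(6 + m)) = 4*m*(6 + m))
(-5*(3 + 14))*b(S/5 + 0/(-2)) = (-5*(3 + 14))*(4*(5/5 + 0/(-2))*(6 + (5/5 + 0/(-2)))) = (-5*17)*(4*(5*(1/5) + 0*(-1/2))*(6 + (5*(1/5) + 0*(-1/2)))) = -340*(1 + 0)*(6 + (1 + 0)) = -340*(6 + 1) = -340*7 = -85*28 = -2380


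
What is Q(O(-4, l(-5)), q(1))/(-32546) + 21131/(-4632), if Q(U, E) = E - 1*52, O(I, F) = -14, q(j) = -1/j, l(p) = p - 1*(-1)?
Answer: -343742015/75376536 ≈ -4.5603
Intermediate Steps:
l(p) = 1 + p (l(p) = p + 1 = 1 + p)
Q(U, E) = -52 + E (Q(U, E) = E - 52 = -52 + E)
Q(O(-4, l(-5)), q(1))/(-32546) + 21131/(-4632) = (-52 - 1/1)/(-32546) + 21131/(-4632) = (-52 - 1*1)*(-1/32546) + 21131*(-1/4632) = (-52 - 1)*(-1/32546) - 21131/4632 = -53*(-1/32546) - 21131/4632 = 53/32546 - 21131/4632 = -343742015/75376536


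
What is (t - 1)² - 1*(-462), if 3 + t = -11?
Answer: 687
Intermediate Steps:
t = -14 (t = -3 - 11 = -14)
(t - 1)² - 1*(-462) = (-14 - 1)² - 1*(-462) = (-15)² + 462 = 225 + 462 = 687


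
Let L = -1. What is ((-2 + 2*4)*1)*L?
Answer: -6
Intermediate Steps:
((-2 + 2*4)*1)*L = ((-2 + 2*4)*1)*(-1) = ((-2 + 8)*1)*(-1) = (6*1)*(-1) = 6*(-1) = -6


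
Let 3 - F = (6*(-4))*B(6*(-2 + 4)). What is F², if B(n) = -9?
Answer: 45369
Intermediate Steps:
F = -213 (F = 3 - 6*(-4)*(-9) = 3 - (-24)*(-9) = 3 - 1*216 = 3 - 216 = -213)
F² = (-213)² = 45369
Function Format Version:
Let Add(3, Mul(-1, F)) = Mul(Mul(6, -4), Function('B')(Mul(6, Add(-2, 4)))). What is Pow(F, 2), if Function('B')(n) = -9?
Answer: 45369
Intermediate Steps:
F = -213 (F = Add(3, Mul(-1, Mul(Mul(6, -4), -9))) = Add(3, Mul(-1, Mul(-24, -9))) = Add(3, Mul(-1, 216)) = Add(3, -216) = -213)
Pow(F, 2) = Pow(-213, 2) = 45369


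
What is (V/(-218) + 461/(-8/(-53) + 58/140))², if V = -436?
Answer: 2939523966016/4397409 ≈ 6.6847e+5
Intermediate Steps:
(V/(-218) + 461/(-8/(-53) + 58/140))² = (-436/(-218) + 461/(-8/(-53) + 58/140))² = (-436*(-1/218) + 461/(-8*(-1/53) + 58*(1/140)))² = (2 + 461/(8/53 + 29/70))² = (2 + 461/(2097/3710))² = (2 + 461*(3710/2097))² = (2 + 1710310/2097)² = (1714504/2097)² = 2939523966016/4397409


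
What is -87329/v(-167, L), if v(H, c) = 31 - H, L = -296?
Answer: -7939/18 ≈ -441.06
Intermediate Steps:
-87329/v(-167, L) = -87329/(31 - 1*(-167)) = -87329/(31 + 167) = -87329/198 = -87329*1/198 = -7939/18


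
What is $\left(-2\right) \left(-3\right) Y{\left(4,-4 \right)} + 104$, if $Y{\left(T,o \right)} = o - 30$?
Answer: $-100$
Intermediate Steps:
$Y{\left(T,o \right)} = -30 + o$ ($Y{\left(T,o \right)} = o - 30 = -30 + o$)
$\left(-2\right) \left(-3\right) Y{\left(4,-4 \right)} + 104 = \left(-2\right) \left(-3\right) \left(-30 - 4\right) + 104 = 6 \left(-34\right) + 104 = -204 + 104 = -100$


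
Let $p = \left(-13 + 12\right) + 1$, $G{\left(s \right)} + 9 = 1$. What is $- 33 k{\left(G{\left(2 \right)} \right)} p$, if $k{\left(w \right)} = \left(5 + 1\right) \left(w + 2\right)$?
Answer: $0$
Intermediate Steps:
$G{\left(s \right)} = -8$ ($G{\left(s \right)} = -9 + 1 = -8$)
$p = 0$ ($p = -1 + 1 = 0$)
$k{\left(w \right)} = 12 + 6 w$ ($k{\left(w \right)} = 6 \left(2 + w\right) = 12 + 6 w$)
$- 33 k{\left(G{\left(2 \right)} \right)} p = - 33 \left(12 + 6 \left(-8\right)\right) 0 = - 33 \left(12 - 48\right) 0 = \left(-33\right) \left(-36\right) 0 = 1188 \cdot 0 = 0$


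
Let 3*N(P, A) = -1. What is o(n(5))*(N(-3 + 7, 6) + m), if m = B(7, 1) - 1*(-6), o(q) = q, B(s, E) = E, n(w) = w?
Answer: 100/3 ≈ 33.333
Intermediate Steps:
N(P, A) = -⅓ (N(P, A) = (⅓)*(-1) = -⅓)
m = 7 (m = 1 - 1*(-6) = 1 + 6 = 7)
o(n(5))*(N(-3 + 7, 6) + m) = 5*(-⅓ + 7) = 5*(20/3) = 100/3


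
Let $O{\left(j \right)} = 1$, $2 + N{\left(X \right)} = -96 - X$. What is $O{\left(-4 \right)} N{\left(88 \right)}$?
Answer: $-186$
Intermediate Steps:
$N{\left(X \right)} = -98 - X$ ($N{\left(X \right)} = -2 - \left(96 + X\right) = -98 - X$)
$O{\left(-4 \right)} N{\left(88 \right)} = 1 \left(-98 - 88\right) = 1 \left(-186\right) = -186$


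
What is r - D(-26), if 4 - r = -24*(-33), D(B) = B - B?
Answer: -788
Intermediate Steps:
D(B) = 0
r = -788 (r = 4 - (-24)*(-33) = 4 - 1*792 = 4 - 792 = -788)
r - D(-26) = -788 - 1*0 = -788 + 0 = -788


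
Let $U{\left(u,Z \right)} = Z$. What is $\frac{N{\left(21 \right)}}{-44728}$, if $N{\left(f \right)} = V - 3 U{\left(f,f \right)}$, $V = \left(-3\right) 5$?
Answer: $\frac{39}{22364} \approx 0.0017439$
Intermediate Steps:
$V = -15$
$N{\left(f \right)} = -15 - 3 f$
$\frac{N{\left(21 \right)}}{-44728} = \frac{-15 - 63}{-44728} = \left(-15 - 63\right) \left(- \frac{1}{44728}\right) = \left(-78\right) \left(- \frac{1}{44728}\right) = \frac{39}{22364}$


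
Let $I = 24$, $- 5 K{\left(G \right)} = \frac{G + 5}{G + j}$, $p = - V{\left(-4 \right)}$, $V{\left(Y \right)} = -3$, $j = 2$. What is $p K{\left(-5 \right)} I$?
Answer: $0$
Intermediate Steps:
$p = 3$ ($p = \left(-1\right) \left(-3\right) = 3$)
$K{\left(G \right)} = - \frac{5 + G}{5 \left(2 + G\right)}$ ($K{\left(G \right)} = - \frac{\left(G + 5\right) \frac{1}{G + 2}}{5} = - \frac{\left(5 + G\right) \frac{1}{2 + G}}{5} = - \frac{\frac{1}{2 + G} \left(5 + G\right)}{5} = - \frac{5 + G}{5 \left(2 + G\right)}$)
$p K{\left(-5 \right)} I = 3 \frac{-5 - -5}{5 \left(2 - 5\right)} 24 = 3 \frac{-5 + 5}{5 \left(-3\right)} 24 = 3 \cdot \frac{1}{5} \left(- \frac{1}{3}\right) 0 \cdot 24 = 3 \cdot 0 \cdot 24 = 0 \cdot 24 = 0$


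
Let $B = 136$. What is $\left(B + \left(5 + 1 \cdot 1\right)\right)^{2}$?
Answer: $20164$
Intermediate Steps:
$\left(B + \left(5 + 1 \cdot 1\right)\right)^{2} = \left(136 + \left(5 + 1 \cdot 1\right)\right)^{2} = \left(136 + \left(5 + 1\right)\right)^{2} = \left(136 + 6\right)^{2} = 142^{2} = 20164$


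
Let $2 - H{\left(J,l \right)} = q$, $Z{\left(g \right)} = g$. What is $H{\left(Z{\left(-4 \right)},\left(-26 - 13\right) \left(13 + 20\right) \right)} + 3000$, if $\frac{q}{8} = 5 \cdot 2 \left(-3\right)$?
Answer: $3242$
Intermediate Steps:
$q = -240$ ($q = 8 \cdot 5 \cdot 2 \left(-3\right) = 8 \cdot 10 \left(-3\right) = 8 \left(-30\right) = -240$)
$H{\left(J,l \right)} = 242$ ($H{\left(J,l \right)} = 2 - -240 = 2 + 240 = 242$)
$H{\left(Z{\left(-4 \right)},\left(-26 - 13\right) \left(13 + 20\right) \right)} + 3000 = 242 + 3000 = 3242$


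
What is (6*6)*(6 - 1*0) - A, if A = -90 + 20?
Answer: 286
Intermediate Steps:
A = -70
(6*6)*(6 - 1*0) - A = (6*6)*(6 - 1*0) - 1*(-70) = 36*(6 + 0) + 70 = 36*6 + 70 = 216 + 70 = 286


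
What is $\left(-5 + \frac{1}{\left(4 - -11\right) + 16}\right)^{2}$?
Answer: $\frac{23716}{961} \approx 24.678$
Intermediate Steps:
$\left(-5 + \frac{1}{\left(4 - -11\right) + 16}\right)^{2} = \left(-5 + \frac{1}{\left(4 + 11\right) + 16}\right)^{2} = \left(-5 + \frac{1}{15 + 16}\right)^{2} = \left(-5 + \frac{1}{31}\right)^{2} = \left(- \frac{154}{31}\right)^{2} = \frac{23716}{961}$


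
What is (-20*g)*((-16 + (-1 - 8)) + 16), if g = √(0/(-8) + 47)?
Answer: 180*√47 ≈ 1234.0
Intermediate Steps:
g = √47 (g = √(0*(-⅛) + 47) = √(0 + 47) = √47 ≈ 6.8557)
(-20*g)*((-16 + (-1 - 8)) + 16) = (-20*√47)*((-16 + (-1 - 8)) + 16) = (-20*√47)*((-16 - 9) + 16) = (-20*√47)*(-25 + 16) = -20*√47*(-9) = 180*√47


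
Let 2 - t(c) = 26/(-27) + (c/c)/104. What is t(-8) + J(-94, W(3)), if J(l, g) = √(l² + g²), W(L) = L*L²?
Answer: 8293/2808 + √9565 ≈ 100.75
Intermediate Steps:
W(L) = L³
J(l, g) = √(g² + l²)
t(c) = 8293/2808 (t(c) = 2 - (26/(-27) + (c/c)/104) = 2 - (26*(-1/27) + 1*(1/104)) = 2 - (-26/27 + 1/104) = 2 - 1*(-2677/2808) = 2 + 2677/2808 = 8293/2808)
t(-8) + J(-94, W(3)) = 8293/2808 + √((3³)² + (-94)²) = 8293/2808 + √(27² + 8836) = 8293/2808 + √(729 + 8836) = 8293/2808 + √9565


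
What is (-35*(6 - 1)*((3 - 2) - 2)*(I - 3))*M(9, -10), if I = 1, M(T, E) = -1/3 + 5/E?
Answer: 875/3 ≈ 291.67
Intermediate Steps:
M(T, E) = -⅓ + 5/E (M(T, E) = -1*⅓ + 5/E = -⅓ + 5/E)
(-35*(6 - 1)*((3 - 2) - 2)*(I - 3))*M(9, -10) = (-35*(6 - 1)*((3 - 2) - 2)*(1 - 3))*((⅓)*(15 - 1*(-10))/(-10)) = (-35*5*(1 - 2)*(-2))*((⅓)*(-⅒)*(15 + 10)) = (-35*5*(-1)*(-2))*((⅓)*(-⅒)*25) = -(-175)*(-2)*(-⅚) = -35*10*(-⅚) = -350*(-⅚) = 875/3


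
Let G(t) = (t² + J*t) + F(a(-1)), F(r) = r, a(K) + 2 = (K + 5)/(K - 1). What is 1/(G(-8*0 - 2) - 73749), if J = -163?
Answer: -1/73423 ≈ -1.3620e-5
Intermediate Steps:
a(K) = -2 + (5 + K)/(-1 + K) (a(K) = -2 + (K + 5)/(K - 1) = -2 + (5 + K)/(-1 + K))
G(t) = -4 + t² - 163*t (G(t) = (t² - 163*t) + (7 - 1*(-1))/(-1 - 1) = (t² - 163*t) + (7 + 1)/(-2) = (t² - 163*t) - ½*8 = (t² - 163*t) - 4 = -4 + t² - 163*t)
1/(G(-8*0 - 2) - 73749) = 1/((-4 + (-8*0 - 2)² - 163*(-8*0 - 2)) - 73749) = 1/((-4 + (0 - 2)² - 163*(0 - 2)) - 73749) = 1/((-4 + (-2)² - 163*(-2)) - 73749) = 1/((-4 + 4 + 326) - 73749) = 1/(326 - 73749) = 1/(-73423) = -1/73423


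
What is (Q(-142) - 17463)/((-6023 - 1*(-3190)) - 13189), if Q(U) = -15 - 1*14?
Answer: 8746/8011 ≈ 1.0917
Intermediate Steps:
Q(U) = -29 (Q(U) = -15 - 14 = -29)
(Q(-142) - 17463)/((-6023 - 1*(-3190)) - 13189) = (-29 - 17463)/((-6023 - 1*(-3190)) - 13189) = -17492/((-6023 + 3190) - 13189) = -17492/(-2833 - 13189) = -17492/(-16022) = -17492*(-1/16022) = 8746/8011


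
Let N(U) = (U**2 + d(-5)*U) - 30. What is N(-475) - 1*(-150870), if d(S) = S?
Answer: 378840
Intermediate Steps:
N(U) = -30 + U**2 - 5*U (N(U) = (U**2 - 5*U) - 30 = -30 + U**2 - 5*U)
N(-475) - 1*(-150870) = (-30 + (-475)**2 - 5*(-475)) - 1*(-150870) = (-30 + 225625 + 2375) + 150870 = 227970 + 150870 = 378840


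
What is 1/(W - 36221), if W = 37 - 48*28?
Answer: -1/37528 ≈ -2.6647e-5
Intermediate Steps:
W = -1307 (W = 37 - 1344 = -1307)
1/(W - 36221) = 1/(-1307 - 36221) = 1/(-37528) = -1/37528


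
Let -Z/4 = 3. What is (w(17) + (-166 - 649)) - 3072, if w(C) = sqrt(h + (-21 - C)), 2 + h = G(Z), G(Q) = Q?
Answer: -3887 + 2*I*sqrt(13) ≈ -3887.0 + 7.2111*I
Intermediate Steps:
Z = -12 (Z = -4*3 = -12)
h = -14 (h = -2 - 12 = -14)
w(C) = sqrt(-35 - C) (w(C) = sqrt(-14 + (-21 - C)) = sqrt(-35 - C))
(w(17) + (-166 - 649)) - 3072 = (sqrt(-35 - 1*17) + (-166 - 649)) - 3072 = (sqrt(-35 - 17) - 815) - 3072 = (sqrt(-52) - 815) - 3072 = (2*I*sqrt(13) - 815) - 3072 = (-815 + 2*I*sqrt(13)) - 3072 = -3887 + 2*I*sqrt(13)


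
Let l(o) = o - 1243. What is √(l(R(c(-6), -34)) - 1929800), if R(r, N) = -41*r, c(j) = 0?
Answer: I*√1931043 ≈ 1389.6*I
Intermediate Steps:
l(o) = -1243 + o
√(l(R(c(-6), -34)) - 1929800) = √((-1243 - 41*0) - 1929800) = √((-1243 + 0) - 1929800) = √(-1243 - 1929800) = √(-1931043) = I*√1931043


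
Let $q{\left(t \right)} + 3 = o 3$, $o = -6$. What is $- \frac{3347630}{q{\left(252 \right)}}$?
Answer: $\frac{3347630}{21} \approx 1.5941 \cdot 10^{5}$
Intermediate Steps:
$q{\left(t \right)} = -21$ ($q{\left(t \right)} = -3 - 18 = -21$)
$- \frac{3347630}{q{\left(252 \right)}} = - \frac{3347630}{-21} = \left(-3347630\right) \left(- \frac{1}{21}\right) = \frac{3347630}{21}$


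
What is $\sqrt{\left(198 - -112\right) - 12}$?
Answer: $\sqrt{298} \approx 17.263$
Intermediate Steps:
$\sqrt{\left(198 - -112\right) - 12} = \sqrt{\left(198 + 112\right) - 12} = \sqrt{310 - 12} = \sqrt{298}$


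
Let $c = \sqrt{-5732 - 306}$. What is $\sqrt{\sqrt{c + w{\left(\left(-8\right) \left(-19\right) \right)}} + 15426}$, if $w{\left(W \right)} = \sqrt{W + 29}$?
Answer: $\sqrt{15426 + \sqrt{\sqrt{181} + i \sqrt{6038}}} \approx 124.23 + 0.023 i$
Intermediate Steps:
$w{\left(W \right)} = \sqrt{29 + W}$
$c = i \sqrt{6038}$ ($c = \sqrt{-6038} = i \sqrt{6038} \approx 77.705 i$)
$\sqrt{\sqrt{c + w{\left(\left(-8\right) \left(-19\right) \right)}} + 15426} = \sqrt{\sqrt{i \sqrt{6038} + \sqrt{29 - -152}} + 15426} = \sqrt{\sqrt{i \sqrt{6038} + \sqrt{29 + 152}} + 15426} = \sqrt{\sqrt{i \sqrt{6038} + \sqrt{181}} + 15426} = \sqrt{\sqrt{\sqrt{181} + i \sqrt{6038}} + 15426} = \sqrt{15426 + \sqrt{\sqrt{181} + i \sqrt{6038}}}$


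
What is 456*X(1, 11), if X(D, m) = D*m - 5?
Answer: 2736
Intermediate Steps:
X(D, m) = -5 + D*m
456*X(1, 11) = 456*(-5 + 1*11) = 456*(-5 + 11) = 456*6 = 2736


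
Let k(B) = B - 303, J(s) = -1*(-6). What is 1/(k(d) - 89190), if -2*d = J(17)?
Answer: -1/89496 ≈ -1.1174e-5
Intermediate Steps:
J(s) = 6
d = -3 (d = -½*6 = -3)
k(B) = -303 + B
1/(k(d) - 89190) = 1/((-303 - 3) - 89190) = 1/(-306 - 89190) = 1/(-89496) = -1/89496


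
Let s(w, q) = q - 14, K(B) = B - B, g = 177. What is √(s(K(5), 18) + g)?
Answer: √181 ≈ 13.454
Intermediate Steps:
K(B) = 0
s(w, q) = -14 + q
√(s(K(5), 18) + g) = √((-14 + 18) + 177) = √(4 + 177) = √181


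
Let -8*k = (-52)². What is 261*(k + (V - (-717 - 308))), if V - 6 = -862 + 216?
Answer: 12267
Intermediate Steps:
k = -338 (k = -⅛*(-52)² = -⅛*2704 = -338)
V = -640 (V = 6 + (-862 + 216) = 6 - 646 = -640)
261*(k + (V - (-717 - 308))) = 261*(-338 + (-640 - (-717 - 308))) = 261*(-338 + (-640 - 1*(-1025))) = 261*(-338 + (-640 + 1025)) = 261*(-338 + 385) = 261*47 = 12267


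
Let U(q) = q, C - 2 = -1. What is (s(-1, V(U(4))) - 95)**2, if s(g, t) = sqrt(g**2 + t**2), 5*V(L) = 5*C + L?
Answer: (475 - sqrt(106))**2/25 ≈ 8638.0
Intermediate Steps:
C = 1 (C = 2 - 1 = 1)
V(L) = 1 + L/5 (V(L) = (5*1 + L)/5 = (5 + L)/5 = 1 + L/5)
(s(-1, V(U(4))) - 95)**2 = (sqrt((-1)**2 + (1 + (1/5)*4)**2) - 95)**2 = (sqrt(1 + (1 + 4/5)**2) - 95)**2 = (sqrt(1 + (9/5)**2) - 95)**2 = (sqrt(1 + 81/25) - 95)**2 = (sqrt(106/25) - 95)**2 = (sqrt(106)/5 - 95)**2 = (-95 + sqrt(106)/5)**2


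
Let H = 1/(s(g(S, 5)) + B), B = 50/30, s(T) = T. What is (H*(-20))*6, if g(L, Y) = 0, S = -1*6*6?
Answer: -72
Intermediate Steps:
S = -36 (S = -6*6 = -36)
B = 5/3 (B = 50*(1/30) = 5/3 ≈ 1.6667)
H = ⅗ (H = 1/(0 + 5/3) = 1/(5/3) = ⅗ ≈ 0.60000)
(H*(-20))*6 = ((⅗)*(-20))*6 = -12*6 = -72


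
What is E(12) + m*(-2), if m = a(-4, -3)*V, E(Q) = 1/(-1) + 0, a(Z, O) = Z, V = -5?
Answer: -41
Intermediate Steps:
E(Q) = -1 (E(Q) = -1 + 0 = -1)
m = 20 (m = -4*(-5) = 20)
E(12) + m*(-2) = -1 + 20*(-2) = -1 - 40 = -41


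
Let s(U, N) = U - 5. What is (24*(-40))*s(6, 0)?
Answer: -960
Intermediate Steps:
s(U, N) = -5 + U
(24*(-40))*s(6, 0) = (24*(-40))*(-5 + 6) = -960*1 = -960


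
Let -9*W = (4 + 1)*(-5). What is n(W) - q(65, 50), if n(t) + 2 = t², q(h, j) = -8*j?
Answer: 32863/81 ≈ 405.72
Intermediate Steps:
W = 25/9 (W = -(4 + 1)*(-5)/9 = -5*(-5)/9 = -⅑*(-25) = 25/9 ≈ 2.7778)
n(t) = -2 + t²
n(W) - q(65, 50) = (-2 + (25/9)²) - (-8)*50 = (-2 + 625/81) - 1*(-400) = 463/81 + 400 = 32863/81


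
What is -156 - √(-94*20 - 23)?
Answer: -156 - I*√1903 ≈ -156.0 - 43.623*I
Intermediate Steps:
-156 - √(-94*20 - 23) = -156 - √(-1880 - 23) = -156 - √(-1903) = -156 - I*√1903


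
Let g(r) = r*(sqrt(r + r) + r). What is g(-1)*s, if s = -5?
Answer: -5 + 5*I*sqrt(2) ≈ -5.0 + 7.0711*I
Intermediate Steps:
g(r) = r*(r + sqrt(2)*sqrt(r)) (g(r) = r*(sqrt(2*r) + r) = r*(sqrt(2)*sqrt(r) + r) = r*(r + sqrt(2)*sqrt(r)))
g(-1)*s = ((-1)**2 + sqrt(2)*(-1)**(3/2))*(-5) = (1 + sqrt(2)*(-I))*(-5) = (1 - I*sqrt(2))*(-5) = -5 + 5*I*sqrt(2)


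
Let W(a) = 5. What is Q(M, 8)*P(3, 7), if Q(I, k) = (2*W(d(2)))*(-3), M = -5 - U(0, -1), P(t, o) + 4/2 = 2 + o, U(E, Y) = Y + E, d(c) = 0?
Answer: -210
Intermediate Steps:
U(E, Y) = E + Y
P(t, o) = o (P(t, o) = -2 + (2 + o) = o)
M = -4 (M = -5 - (0 - 1) = -5 - 1*(-1) = -5 + 1 = -4)
Q(I, k) = -30 (Q(I, k) = (2*5)*(-3) = 10*(-3) = -30)
Q(M, 8)*P(3, 7) = -30*7 = -210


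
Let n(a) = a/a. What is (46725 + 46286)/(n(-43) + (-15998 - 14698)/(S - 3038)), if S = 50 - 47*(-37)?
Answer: 116170739/31945 ≈ 3636.6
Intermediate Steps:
S = 1789 (S = 50 + 1739 = 1789)
n(a) = 1
(46725 + 46286)/(n(-43) + (-15998 - 14698)/(S - 3038)) = (46725 + 46286)/(1 + (-15998 - 14698)/(1789 - 3038)) = 93011/(1 - 30696/(-1249)) = 93011/(1 - 30696*(-1/1249)) = 93011/(1 + 30696/1249) = 93011/(31945/1249) = 93011*(1249/31945) = 116170739/31945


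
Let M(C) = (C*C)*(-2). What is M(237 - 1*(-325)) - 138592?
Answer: -770280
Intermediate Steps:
M(C) = -2*C**2 (M(C) = C**2*(-2) = -2*C**2)
M(237 - 1*(-325)) - 138592 = -2*(237 - 1*(-325))**2 - 138592 = -2*(237 + 325)**2 - 138592 = -2*562**2 - 138592 = -2*315844 - 138592 = -631688 - 138592 = -770280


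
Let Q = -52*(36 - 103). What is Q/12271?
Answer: 3484/12271 ≈ 0.28392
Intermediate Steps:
Q = 3484 (Q = -52*(-67) = 3484)
Q/12271 = 3484/12271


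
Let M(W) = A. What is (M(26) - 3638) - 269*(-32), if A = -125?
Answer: 4845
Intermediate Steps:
M(W) = -125
(M(26) - 3638) - 269*(-32) = (-125 - 3638) - 269*(-32) = -3763 + 8608 = 4845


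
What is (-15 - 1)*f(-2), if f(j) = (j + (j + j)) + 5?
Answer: 16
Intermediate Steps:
f(j) = 5 + 3*j (f(j) = (j + 2*j) + 5 = 3*j + 5 = 5 + 3*j)
(-15 - 1)*f(-2) = (-15 - 1)*(5 + 3*(-2)) = -16*(5 - 6) = -16*(-1) = 16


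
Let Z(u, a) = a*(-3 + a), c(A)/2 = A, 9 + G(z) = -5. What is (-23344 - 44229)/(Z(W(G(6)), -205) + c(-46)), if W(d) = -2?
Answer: -6143/3868 ≈ -1.5882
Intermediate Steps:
G(z) = -14 (G(z) = -9 - 5 = -14)
c(A) = 2*A
(-23344 - 44229)/(Z(W(G(6)), -205) + c(-46)) = (-23344 - 44229)/(-205*(-3 - 205) + 2*(-46)) = -67573/(-205*(-208) - 92) = -67573/(42640 - 92) = -67573/42548 = -67573*1/42548 = -6143/3868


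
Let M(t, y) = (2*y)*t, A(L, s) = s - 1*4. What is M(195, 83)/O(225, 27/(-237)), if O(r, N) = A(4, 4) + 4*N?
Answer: -426205/6 ≈ -71034.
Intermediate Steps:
A(L, s) = -4 + s (A(L, s) = s - 4 = -4 + s)
O(r, N) = 4*N (O(r, N) = (-4 + 4) + 4*N = 0 + 4*N = 4*N)
M(t, y) = 2*t*y
M(195, 83)/O(225, 27/(-237)) = (2*195*83)/((4*(27/(-237)))) = 32370/((4*(27*(-1/237)))) = 32370/((4*(-9/79))) = 32370/(-36/79) = 32370*(-79/36) = -426205/6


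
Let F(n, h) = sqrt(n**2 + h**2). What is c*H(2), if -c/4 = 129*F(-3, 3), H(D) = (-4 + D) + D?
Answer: 0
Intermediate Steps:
F(n, h) = sqrt(h**2 + n**2)
H(D) = -4 + 2*D
c = -1548*sqrt(2) (c = -516*sqrt(3**2 + (-3)**2) = -516*sqrt(9 + 9) = -516*sqrt(18) = -516*3*sqrt(2) = -1548*sqrt(2) ≈ -2189.2)
c*H(2) = (-1548*sqrt(2))*(-4 + 2*2) = (-1548*sqrt(2))*(-4 + 4) = -1548*sqrt(2)*0 = 0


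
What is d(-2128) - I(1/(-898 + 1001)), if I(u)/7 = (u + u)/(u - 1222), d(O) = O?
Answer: -267840706/125865 ≈ -2128.0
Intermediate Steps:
I(u) = 14*u/(-1222 + u) (I(u) = 7*((u + u)/(u - 1222)) = 7*((2*u)/(-1222 + u)) = 7*(2*u/(-1222 + u)) = 14*u/(-1222 + u))
d(-2128) - I(1/(-898 + 1001)) = -2128 - 14/((-898 + 1001)*(-1222 + 1/(-898 + 1001))) = -2128 - 14/(103*(-1222 + 1/103)) = -2128 - 14/(103*(-125865/103)) = -2128 - 14*(-103)/(103*125865) = -2128 - 1*(-14/125865) = -2128 + 14/125865 = -267840706/125865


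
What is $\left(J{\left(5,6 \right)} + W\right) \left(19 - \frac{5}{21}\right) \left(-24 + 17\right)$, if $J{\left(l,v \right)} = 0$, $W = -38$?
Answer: $\frac{14972}{3} \approx 4990.7$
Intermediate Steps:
$\left(J{\left(5,6 \right)} + W\right) \left(19 - \frac{5}{21}\right) \left(-24 + 17\right) = \left(0 - 38\right) \left(19 - \frac{5}{21}\right) \left(-24 + 17\right) = - 38 \left(19 - \frac{5}{21}\right) \left(-7\right) = - 38 \cdot \frac{394}{21} \left(-7\right) = \left(-38\right) \left(- \frac{394}{3}\right) = \frac{14972}{3}$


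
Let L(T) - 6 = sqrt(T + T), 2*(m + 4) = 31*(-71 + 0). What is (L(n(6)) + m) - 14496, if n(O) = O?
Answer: -31189/2 + 2*sqrt(3) ≈ -15591.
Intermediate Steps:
m = -2209/2 (m = -4 + (31*(-71 + 0))/2 = -4 + (31*(-71))/2 = -4 + (1/2)*(-2201) = -4 - 2201/2 = -2209/2 ≈ -1104.5)
L(T) = 6 + sqrt(2)*sqrt(T) (L(T) = 6 + sqrt(T + T) = 6 + sqrt(2*T) = 6 + sqrt(2)*sqrt(T))
(L(n(6)) + m) - 14496 = ((6 + sqrt(2)*sqrt(6)) - 2209/2) - 14496 = ((6 + 2*sqrt(3)) - 2209/2) - 14496 = (-2197/2 + 2*sqrt(3)) - 14496 = -31189/2 + 2*sqrt(3)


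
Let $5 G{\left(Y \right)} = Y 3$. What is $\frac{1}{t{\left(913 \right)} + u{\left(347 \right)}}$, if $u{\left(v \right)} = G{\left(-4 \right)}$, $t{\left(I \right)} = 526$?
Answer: $\frac{5}{2618} \approx 0.0019099$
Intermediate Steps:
$G{\left(Y \right)} = \frac{3 Y}{5}$ ($G{\left(Y \right)} = \frac{Y 3}{5} = \frac{3 Y}{5}$)
$u{\left(v \right)} = - \frac{12}{5}$ ($u{\left(v \right)} = \frac{3}{5} \left(-4\right) = - \frac{12}{5}$)
$\frac{1}{t{\left(913 \right)} + u{\left(347 \right)}} = \frac{1}{526 - \frac{12}{5}} = \frac{1}{\frac{2618}{5}} = \frac{5}{2618}$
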